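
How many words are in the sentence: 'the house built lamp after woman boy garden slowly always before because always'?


Counting words by splitting on spaces:
  Word 1: 'the'
  Word 2: 'house'
  Word 3: 'built'
  Word 4: 'lamp'
  Word 5: 'after'
  Word 6: 'woman'
  Word 7: 'boy'
  Word 8: 'garden'
  Word 9: 'slowly'
  Word 10: 'always'
  Word 11: 'before'
  Word 12: 'because'
  Word 13: 'always'
Total words: 13

13


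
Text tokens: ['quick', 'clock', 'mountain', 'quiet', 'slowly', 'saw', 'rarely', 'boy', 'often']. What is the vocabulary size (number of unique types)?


Listing all tokens and tracking unique types:
  Token 1: 'quick' -> NEW (unique so far: 1)
  Token 2: 'clock' -> NEW (unique so far: 2)
  Token 3: 'mountain' -> NEW (unique so far: 3)
  Token 4: 'quiet' -> NEW (unique so far: 4)
  Token 5: 'slowly' -> NEW (unique so far: 5)
  Token 6: 'saw' -> NEW (unique so far: 6)
  Token 7: 'rarely' -> NEW (unique so far: 7)
  Token 8: 'boy' -> NEW (unique so far: 8)
  Token 9: 'often' -> NEW (unique so far: 9)
Unique types: ('boy', 'clock', 'mountain', 'often', 'quick', 'quiet', 'rarely', 'saw', 'slowly')
Vocabulary size: 9

9


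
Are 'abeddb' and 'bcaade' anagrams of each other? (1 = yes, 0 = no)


Sort characters of 'abeddb': 'abbdde'
Sort characters of 'bcaade': 'aabcde'
Sorted forms differ -> they are NOT anagrams
Result: 0

0


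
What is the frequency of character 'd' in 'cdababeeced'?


Scanning 'cdababeeced' for 'd':
  Position 1: 'd' -> MATCH (count: 1)
  Position 10: 'd' -> MATCH (count: 2)
Total occurrences of 'd': 2

2


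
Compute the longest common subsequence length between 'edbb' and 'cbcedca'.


DP table for LCS of 'edbb' and 'cbcedca':
       c  b  c  e  d  c  a
    0  0  0  0  0  0  0  0
  e 0  0  0  0  1  1  1  1
  d 0  0  0  0  1  2  2  2
  b 0  0  1  1  1  2  2  2
  b 0  0  1  1  1  2  2  2
LCS: 'ed'
LCS length = 2

2


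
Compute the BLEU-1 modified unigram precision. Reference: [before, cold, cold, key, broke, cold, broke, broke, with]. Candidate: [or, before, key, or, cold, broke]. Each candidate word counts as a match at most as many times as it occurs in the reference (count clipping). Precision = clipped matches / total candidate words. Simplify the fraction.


Reference word counts: {'before': 1, 'broke': 3, 'cold': 3, 'key': 1, 'with': 1}
Checking each candidate word (with clipping):
  'or' -> not in reference -> no match (matches: 0)
  'before' -> in reference (ref count 1, used 1/1) -> match (matches: 1)
  'key' -> in reference (ref count 1, used 1/1) -> match (matches: 2)
  'or' -> not in reference -> no match (matches: 2)
  'cold' -> in reference (ref count 3, used 1/3) -> match (matches: 3)
  'broke' -> in reference (ref count 3, used 1/3) -> match (matches: 4)
Clipped matches: 4, Candidate length: 6
Precision = 4/6 = 2/3

2/3


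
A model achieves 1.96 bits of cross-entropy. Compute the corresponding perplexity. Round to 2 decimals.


Perplexity formula: PP = 2^H
H = 1.96
PP = 2^1.96
Decompose: 2^1.96 = 2^1 * 2^0.96
2^1 = 2, 2^0.96 ~ 1.9453099
PP ~ 2 * 1.9453099 = 3.8906198
Rounded to 2 decimals: 3.89

3.89


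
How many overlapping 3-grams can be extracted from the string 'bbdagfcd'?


String 'bbdagfcd' has length L = 8.
Number of overlapping n-grams = L - n + 1
Substituting: 8 - 3 + 1 = 6

6


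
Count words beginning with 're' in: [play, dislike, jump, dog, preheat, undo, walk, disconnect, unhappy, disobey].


Checking each word for prefix 're':
  'play' -> no (count: 0)
  'dislike' -> no (count: 0)
  'jump' -> no (count: 0)
  'dog' -> no (count: 0)
  'preheat' -> no (count: 0)
  'undo' -> no (count: 0)
  'walk' -> no (count: 0)
  'disconnect' -> no (count: 0)
  'unhappy' -> no (count: 0)
  'disobey' -> no (count: 0)
Total with prefix 're': 0

0


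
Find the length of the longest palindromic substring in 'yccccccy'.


Scanning 'yccccccy' for palindromic substrings.
Substring at positions 0-7: 'yccccccy'.
Check: reverse('yccccccy') = 'yccccccy' -> palindrome confirmed.
No longer palindromic substring exists; longest length = 8

8


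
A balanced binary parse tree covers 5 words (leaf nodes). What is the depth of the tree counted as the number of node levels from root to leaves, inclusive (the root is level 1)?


In a balanced binary tree with n leaves the deepest leaf is ceil(log2(n)) edges below the root,
so counting node levels inclusive of root and leaves gives ceil(log2(n)) + 1 levels.
log2(5) = 2.3219
ceil(2.3219) = 3
levels = 3 + 1 = 4

4


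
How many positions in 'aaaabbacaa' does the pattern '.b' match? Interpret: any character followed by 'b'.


Pattern: .b means any character followed by 'b'.
Scanning 'aaaabbacaa' position-by-position:
  Pos 0: window 'aa' -> no
  Pos 1: window 'aa' -> no
  Pos 2: window 'aa' -> no
  Pos 3: window 'ab' -> MATCH
  Pos 4: window 'bb' -> MATCH
  Pos 5: window 'ba' -> no
  Pos 6: window 'ac' -> no
  Pos 7: window 'ca' -> no
  Pos 8: window 'aa' -> no
  Pos 9: window 'a' -> no
Total matches: 2

2


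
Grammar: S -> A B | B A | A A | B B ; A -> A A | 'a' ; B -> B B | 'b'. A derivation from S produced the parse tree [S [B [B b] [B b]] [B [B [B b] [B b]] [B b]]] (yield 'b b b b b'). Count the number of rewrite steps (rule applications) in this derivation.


Every bracketed nonterminal node [X ...] in the tree is produced by exactly one rule application.
Reading the tree off as a leftmost derivation:
  Step 1: S  =>  B B   (applied S -> B B)
  Step 2: B B  =>  B B B   (applied B -> B B)
  Step 3: B B B  =>  b B B   (applied B -> b)
  Step 4: b B B  =>  b b B   (applied B -> b)
  Step 5: b b B  =>  b b B B   (applied B -> B B)
  Step 6: b b B B  =>  b b B B B   (applied B -> B B)
  Step 7: b b B B B  =>  b b b B B   (applied B -> b)
  Step 8: b b b B B  =>  b b b b B   (applied B -> b)
  Step 9: b b b b B  =>  b b b b b   (applied B -> b)
Final yield: b b b b b
Total rewrite steps: 9

9


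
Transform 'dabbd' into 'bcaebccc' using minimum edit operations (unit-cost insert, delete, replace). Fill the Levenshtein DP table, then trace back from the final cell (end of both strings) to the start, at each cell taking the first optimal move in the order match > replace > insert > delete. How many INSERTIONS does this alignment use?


Edit distance = 6. Backtracking from cell (5, 8) with preference match > replace > insert > delete,
then listing the resulting alignment 'dabbd' -> 'bcaebccc' left to right:
  Step 1: insert 'b' [insertion #1]
  Step 2: replace d->c
  Step 3: keep 'a'
  Step 4: insert 'e' [insertion #2]
  Step 5: keep 'b'
  Step 6: insert 'c' [insertion #3]
  Step 7: replace b->c
  Step 8: replace d->c
Total insertions: 3

3


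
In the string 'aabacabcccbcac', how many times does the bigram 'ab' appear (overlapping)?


Scanning 'aabacabcccbcac' for bigram 'ab':
  Position 0: 'aa' -> no
  Position 1: 'ab' -> MATCH
  Position 2: 'ba' -> no
  Position 3: 'ac' -> no
  Position 4: 'ca' -> no
  Position 5: 'ab' -> MATCH
  Position 6: 'bc' -> no
  Position 7: 'cc' -> no
  Position 8: 'cc' -> no
  Position 9: 'cb' -> no
  Position 10: 'bc' -> no
  Position 11: 'ca' -> no
  Position 12: 'ac' -> no
Total matches: 2

2


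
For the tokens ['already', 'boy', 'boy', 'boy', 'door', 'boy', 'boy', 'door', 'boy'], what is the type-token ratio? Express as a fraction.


Tokens: 9
Unique types: ('already', 'boy', 'door') = 3
TTR = 3/9
Simplify: divide both by 3 -> 1/3
TTR = 1/3

1/3


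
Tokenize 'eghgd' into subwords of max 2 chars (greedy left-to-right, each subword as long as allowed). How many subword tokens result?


'eghgd' has 5 characters.
Chunking with max size 2:
  Chunk 1: 'eg' (positions 0-1)
  Chunk 2: 'hg' (positions 2-3)
  Chunk 3: 'd' (positions 4-4)
Total chunks: ceil(5 / 2) = 3

3


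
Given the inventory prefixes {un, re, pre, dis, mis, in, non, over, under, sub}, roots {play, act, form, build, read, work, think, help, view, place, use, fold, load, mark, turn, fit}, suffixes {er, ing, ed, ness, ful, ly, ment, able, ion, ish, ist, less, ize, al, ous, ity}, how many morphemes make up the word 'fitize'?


Segmenting 'fitize' against the inventory:
  'fit' -> root (morpheme 1)
  'ize' -> suffix (morpheme 2)
Total morphemes: 2

2


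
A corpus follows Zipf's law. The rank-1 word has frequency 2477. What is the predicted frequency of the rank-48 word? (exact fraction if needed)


Zipf's law: freq(rank) = f1 / rank
f1 = 2477, rank = 48
freq = 2477 / 48
GCD(2477, 48) = 1
Simplified: 2477/48

2477/48


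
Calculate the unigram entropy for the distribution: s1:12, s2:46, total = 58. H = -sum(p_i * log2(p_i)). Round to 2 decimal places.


Computing entropy H = -sum(p_i * log2(p_i)):
  s1: p = 12/58 = 0.2069, -p*log2(p) = 0.4703
  s2: p = 46/58 = 0.7931, -p*log2(p) = 0.2652
H = sum of terms = 0.7355
Rounded to 2 decimals: 0.74

0.74


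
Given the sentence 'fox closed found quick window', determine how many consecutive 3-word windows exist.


Word trigrams from [5] words:
  Trigram 1: (fox closed found)
  Trigram 2: (closed found quick)
  Trigram 3: (found quick window)
Total word trigrams: 5 - 2 = 3

3


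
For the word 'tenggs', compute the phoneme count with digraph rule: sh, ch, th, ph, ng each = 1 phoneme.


Parsing 'tenggs' greedily, digraphs first:
  't' -> consonant phoneme (phonemes so far: 1)
  'e' -> vowel phoneme (phonemes so far: 2)
  'ng' -> digraph (1 consonant phoneme) (phonemes so far: 3)
  'g' -> consonant phoneme (phonemes so far: 4)
  's' -> consonant phoneme (phonemes so far: 5)
Total phonemes: 5

5


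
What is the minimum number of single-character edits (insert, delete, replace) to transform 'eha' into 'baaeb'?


Building DP table for s1='eha' (len 3) and s2='baaeb' (len 5):
       b  a  a  e  b
    0  1  2  3  4  5
  e 1  1  2  3  3  4
  h 2  2  2  3  4  4
  a 3  3  2  2  3  4
Edit distance = dp[3][5] = 4

4


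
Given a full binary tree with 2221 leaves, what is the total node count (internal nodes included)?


Leaf nodes (terminals): 2221
Internal nodes = n - 1 = 2221 - 1 = 2220
Total = leaves + internal = 2221 + 2220 = 4441

4441


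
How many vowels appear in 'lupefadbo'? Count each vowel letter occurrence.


Scanning each character of 'lupefadbo':
  Position 1: 'l' -> consonant (running count: 0)
  Position 2: 'u' -> vowel (running count: 1)
  Position 3: 'p' -> consonant (running count: 1)
  Position 4: 'e' -> vowel (running count: 2)
  Position 5: 'f' -> consonant (running count: 2)
  Position 6: 'a' -> vowel (running count: 3)
  Position 7: 'd' -> consonant (running count: 3)
  Position 8: 'b' -> consonant (running count: 3)
  Position 9: 'o' -> vowel (running count: 4)
Total vowels: 4

4


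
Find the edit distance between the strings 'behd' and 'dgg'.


Building DP table for s1='behd' (len 4) and s2='dgg' (len 3):
       d  g  g
    0  1  2  3
  b 1  1  2  3
  e 2  2  2  3
  h 3  3  3  3
  d 4  3  4  4
Edit distance = dp[4][3] = 4

4


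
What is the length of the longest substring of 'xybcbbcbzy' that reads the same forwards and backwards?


Scanning 'xybcbbcbzy' for palindromic substrings.
Substring at positions 2-7: 'bcbbcb'.
Check: reverse('bcbbcb') = 'bcbbcb' -> palindrome confirmed.
Neighbouring characters ('y' / 'z') break symmetry, so it cannot extend further.
No longer palindromic substring exists; longest length = 6

6


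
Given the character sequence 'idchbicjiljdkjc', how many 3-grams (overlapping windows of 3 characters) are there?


String 'idchbicjiljdkjc' has length L = 15.
Number of overlapping n-grams = L - n + 1
Substituting: 15 - 3 + 1 = 13

13


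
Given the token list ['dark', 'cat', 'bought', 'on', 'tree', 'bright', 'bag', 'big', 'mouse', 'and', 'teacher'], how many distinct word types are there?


Listing all tokens and tracking unique types:
  Token 1: 'dark' -> NEW (unique so far: 1)
  Token 2: 'cat' -> NEW (unique so far: 2)
  Token 3: 'bought' -> NEW (unique so far: 3)
  Token 4: 'on' -> NEW (unique so far: 4)
  Token 5: 'tree' -> NEW (unique so far: 5)
  Token 6: 'bright' -> NEW (unique so far: 6)
  Token 7: 'bag' -> NEW (unique so far: 7)
  Token 8: 'big' -> NEW (unique so far: 8)
  Token 9: 'mouse' -> NEW (unique so far: 9)
  Token 10: 'and' -> NEW (unique so far: 10)
  Token 11: 'teacher' -> NEW (unique so far: 11)
Unique types: ('and', 'bag', 'big', 'bought', 'bright', 'cat', 'dark', 'mouse', 'on', 'teacher', 'tree')
Vocabulary size: 11

11


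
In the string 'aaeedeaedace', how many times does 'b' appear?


Scanning 'aaeedeaedace' for 'b':
  No matches found.
Total occurrences of 'b': 0

0


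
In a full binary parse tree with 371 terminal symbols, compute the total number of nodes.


Leaf nodes (terminals): 371
Internal nodes = n - 1 = 371 - 1 = 370
Total = leaves + internal = 371 + 370 = 741

741


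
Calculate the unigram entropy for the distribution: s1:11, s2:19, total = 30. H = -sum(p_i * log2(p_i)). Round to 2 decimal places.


Computing entropy H = -sum(p_i * log2(p_i)):
  s1: p = 11/30 = 0.3667, -p*log2(p) = 0.5307
  s2: p = 19/30 = 0.6333, -p*log2(p) = 0.4173
H = sum of terms = 0.9480
Rounded to 2 decimals: 0.95

0.95


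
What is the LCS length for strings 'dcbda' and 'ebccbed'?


DP table for LCS of 'dcbda' and 'ebccbed':
       e  b  c  c  b  e  d
    0  0  0  0  0  0  0  0
  d 0  0  0  0  0  0  0  1
  c 0  0  0  1  1  1  1  1
  b 0  0  1  1  1  2  2  2
  d 0  0  1  1  1  2  2  3
  a 0  0  1  1  1  2  2  3
LCS: 'cbd'
LCS length = 3

3


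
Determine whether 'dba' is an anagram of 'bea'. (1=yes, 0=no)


Sort characters of 'dba': 'abd'
Sort characters of 'bea': 'abe'
Sorted forms differ -> they are NOT anagrams
Result: 0

0


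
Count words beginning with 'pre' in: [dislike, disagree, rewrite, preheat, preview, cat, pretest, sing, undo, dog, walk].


Checking each word for prefix 'pre':
  'dislike' -> no (count: 0)
  'disagree' -> no (count: 0)
  'rewrite' -> no (count: 0)
  'preheat' -> YES, starts with 'pre' (count: 1)
  'preview' -> YES, starts with 'pre' (count: 2)
  'cat' -> no (count: 2)
  'pretest' -> YES, starts with 'pre' (count: 3)
  'sing' -> no (count: 3)
  'undo' -> no (count: 3)
  'dog' -> no (count: 3)
  'walk' -> no (count: 3)
Total with prefix 'pre': 3

3


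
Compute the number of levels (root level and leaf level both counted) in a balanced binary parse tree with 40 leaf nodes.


In a balanced binary tree with n leaves the deepest leaf is ceil(log2(n)) edges below the root,
so counting node levels inclusive of root and leaves gives ceil(log2(n)) + 1 levels.
log2(40) = 5.3219
ceil(5.3219) = 6
levels = 6 + 1 = 7

7


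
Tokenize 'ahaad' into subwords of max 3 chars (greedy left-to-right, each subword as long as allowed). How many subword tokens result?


'ahaad' has 5 characters.
Chunking with max size 3:
  Chunk 1: 'aha' (positions 0-2)
  Chunk 2: 'ad' (positions 3-4)
Total chunks: ceil(5 / 3) = 2

2


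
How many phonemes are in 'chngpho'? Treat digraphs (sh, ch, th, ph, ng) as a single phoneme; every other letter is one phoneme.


Parsing 'chngpho' greedily, digraphs first:
  'ch' -> digraph (1 consonant phoneme) (phonemes so far: 1)
  'ng' -> digraph (1 consonant phoneme) (phonemes so far: 2)
  'ph' -> digraph (1 consonant phoneme) (phonemes so far: 3)
  'o' -> vowel phoneme (phonemes so far: 4)
Total phonemes: 4

4


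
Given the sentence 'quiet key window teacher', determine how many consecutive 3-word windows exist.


Word trigrams from [4] words:
  Trigram 1: (quiet key window)
  Trigram 2: (key window teacher)
Total word trigrams: 4 - 2 = 2

2


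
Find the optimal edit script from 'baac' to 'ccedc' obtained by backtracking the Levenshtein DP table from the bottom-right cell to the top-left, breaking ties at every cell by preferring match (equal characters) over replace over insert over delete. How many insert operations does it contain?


Edit distance = 4. Backtracking from cell (4, 5) with preference match > replace > insert > delete,
then listing the resulting alignment 'baac' -> 'ccedc' left to right:
  Step 1: insert 'c' [insertion #1]
  Step 2: replace b->c
  Step 3: replace a->e
  Step 4: replace a->d
  Step 5: keep 'c'
Total insertions: 1

1


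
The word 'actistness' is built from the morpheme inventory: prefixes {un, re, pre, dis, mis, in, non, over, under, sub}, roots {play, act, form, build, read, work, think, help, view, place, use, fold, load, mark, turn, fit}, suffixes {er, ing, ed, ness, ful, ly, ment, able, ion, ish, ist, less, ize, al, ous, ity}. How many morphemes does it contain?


Segmenting 'actistness' against the inventory:
  'act' -> root (morpheme 1)
  'ist' -> suffix (morpheme 2)
  'ness' -> suffix (morpheme 3)
Total morphemes: 3

3


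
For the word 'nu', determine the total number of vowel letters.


Scanning each character of 'nu':
  Position 1: 'n' -> consonant (running count: 0)
  Position 2: 'u' -> vowel (running count: 1)
Total vowels: 1

1


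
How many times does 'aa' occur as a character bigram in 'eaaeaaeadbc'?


Scanning 'eaaeaaeadbc' for bigram 'aa':
  Position 0: 'ea' -> no
  Position 1: 'aa' -> MATCH
  Position 2: 'ae' -> no
  Position 3: 'ea' -> no
  Position 4: 'aa' -> MATCH
  Position 5: 'ae' -> no
  Position 6: 'ea' -> no
  Position 7: 'ad' -> no
  Position 8: 'db' -> no
  Position 9: 'bc' -> no
Total matches: 2

2


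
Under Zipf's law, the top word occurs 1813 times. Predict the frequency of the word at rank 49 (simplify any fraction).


Zipf's law: freq(rank) = f1 / rank
f1 = 1813, rank = 49
freq = 1813 / 49
= 37

37


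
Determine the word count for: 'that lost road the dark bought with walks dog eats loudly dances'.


Counting words by splitting on spaces:
  Word 1: 'that'
  Word 2: 'lost'
  Word 3: 'road'
  Word 4: 'the'
  Word 5: 'dark'
  Word 6: 'bought'
  Word 7: 'with'
  Word 8: 'walks'
  Word 9: 'dog'
  Word 10: 'eats'
  Word 11: 'loudly'
  Word 12: 'dances'
Total words: 12

12


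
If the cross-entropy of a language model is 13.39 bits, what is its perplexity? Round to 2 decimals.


Perplexity formula: PP = 2^H
H = 13.39
PP = 2^13.39
Decompose: 2^13.39 = 2^13 * 2^0.39
2^13 = 8192, 2^0.39 ~ 1.3103934
PP ~ 8192 * 1.3103934 = 10734.7427328
Rounded to 2 decimals: 10734.74

10734.74


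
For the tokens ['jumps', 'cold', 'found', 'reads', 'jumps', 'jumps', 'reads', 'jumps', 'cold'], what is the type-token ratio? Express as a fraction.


Tokens: 9
Unique types: ('cold', 'found', 'jumps', 'reads') = 4
TTR = 4/9
Already in lowest terms.

4/9


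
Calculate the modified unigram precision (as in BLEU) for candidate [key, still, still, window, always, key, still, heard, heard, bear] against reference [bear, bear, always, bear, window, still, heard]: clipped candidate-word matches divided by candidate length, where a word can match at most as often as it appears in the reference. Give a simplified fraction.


Reference word counts: {'always': 1, 'bear': 3, 'heard': 1, 'still': 1, 'window': 1}
Checking each candidate word (with clipping):
  'key' -> not in reference -> no match (matches: 0)
  'still' -> in reference (ref count 1, used 1/1) -> match (matches: 1)
  'still' -> ref count 1 already used up (1/1) -> clipped, no match (matches: 1)
  'window' -> in reference (ref count 1, used 1/1) -> match (matches: 2)
  'always' -> in reference (ref count 1, used 1/1) -> match (matches: 3)
  'key' -> not in reference -> no match (matches: 3)
  'still' -> ref count 1 already used up (1/1) -> clipped, no match (matches: 3)
  'heard' -> in reference (ref count 1, used 1/1) -> match (matches: 4)
  'heard' -> ref count 1 already used up (1/1) -> clipped, no match (matches: 4)
  'bear' -> in reference (ref count 3, used 1/3) -> match (matches: 5)
Clipped matches: 5, Candidate length: 10
Precision = 5/10 = 1/2

1/2


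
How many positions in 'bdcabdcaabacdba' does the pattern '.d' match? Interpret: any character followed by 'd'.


Pattern: .d means any character followed by 'd'.
Scanning 'bdcabdcaabacdba' position-by-position:
  Pos 0: window 'bd' -> MATCH
  Pos 1: window 'dc' -> no
  Pos 2: window 'ca' -> no
  Pos 3: window 'ab' -> no
  Pos 4: window 'bd' -> MATCH
  Pos 5: window 'dc' -> no
  Pos 6: window 'ca' -> no
  Pos 7: window 'aa' -> no
  Pos 8: window 'ab' -> no
  Pos 9: window 'ba' -> no
  Pos 10: window 'ac' -> no
  Pos 11: window 'cd' -> MATCH
  Pos 12: window 'db' -> no
  Pos 13: window 'ba' -> no
  Pos 14: window 'a' -> no
Total matches: 3

3


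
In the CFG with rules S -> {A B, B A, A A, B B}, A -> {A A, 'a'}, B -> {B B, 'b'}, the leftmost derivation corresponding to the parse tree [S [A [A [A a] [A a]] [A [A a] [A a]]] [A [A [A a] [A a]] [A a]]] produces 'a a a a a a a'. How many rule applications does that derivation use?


Every bracketed nonterminal node [X ...] in the tree is produced by exactly one rule application.
Reading the tree off as a leftmost derivation:
  Step 1: S  =>  A A   (applied S -> A A)
  Step 2: A A  =>  A A A   (applied A -> A A)
  Step 3: A A A  =>  A A A A   (applied A -> A A)
  Step 4: A A A A  =>  a A A A   (applied A -> a)
  Step 5: a A A A  =>  a a A A   (applied A -> a)
  Step 6: a a A A  =>  a a A A A   (applied A -> A A)
  Step 7: a a A A A  =>  a a a A A   (applied A -> a)
  Step 8: a a a A A  =>  a a a a A   (applied A -> a)
  Step 9: a a a a A  =>  a a a a A A   (applied A -> A A)
  Step 10: a a a a A A  =>  a a a a A A A   (applied A -> A A)
  Step 11: a a a a A A A  =>  a a a a a A A   (applied A -> a)
  Step 12: a a a a a A A  =>  a a a a a a A   (applied A -> a)
  Step 13: a a a a a a A  =>  a a a a a a a   (applied A -> a)
Final yield: a a a a a a a
Total rewrite steps: 13

13


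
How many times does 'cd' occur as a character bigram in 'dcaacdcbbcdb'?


Scanning 'dcaacdcbbcdb' for bigram 'cd':
  Position 0: 'dc' -> no
  Position 1: 'ca' -> no
  Position 2: 'aa' -> no
  Position 3: 'ac' -> no
  Position 4: 'cd' -> MATCH
  Position 5: 'dc' -> no
  Position 6: 'cb' -> no
  Position 7: 'bb' -> no
  Position 8: 'bc' -> no
  Position 9: 'cd' -> MATCH
  Position 10: 'db' -> no
Total matches: 2

2


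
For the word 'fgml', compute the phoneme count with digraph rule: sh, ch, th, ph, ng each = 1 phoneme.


Parsing 'fgml' greedily, digraphs first:
  'f' -> consonant phoneme (phonemes so far: 1)
  'g' -> consonant phoneme (phonemes so far: 2)
  'm' -> consonant phoneme (phonemes so far: 3)
  'l' -> consonant phoneme (phonemes so far: 4)
Total phonemes: 4

4


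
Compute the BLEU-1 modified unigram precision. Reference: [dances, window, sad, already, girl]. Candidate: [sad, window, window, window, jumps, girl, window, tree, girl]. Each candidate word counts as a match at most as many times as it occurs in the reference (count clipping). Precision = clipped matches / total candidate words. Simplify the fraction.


Reference word counts: {'already': 1, 'dances': 1, 'girl': 1, 'sad': 1, 'window': 1}
Checking each candidate word (with clipping):
  'sad' -> in reference (ref count 1, used 1/1) -> match (matches: 1)
  'window' -> in reference (ref count 1, used 1/1) -> match (matches: 2)
  'window' -> ref count 1 already used up (1/1) -> clipped, no match (matches: 2)
  'window' -> ref count 1 already used up (1/1) -> clipped, no match (matches: 2)
  'jumps' -> not in reference -> no match (matches: 2)
  'girl' -> in reference (ref count 1, used 1/1) -> match (matches: 3)
  'window' -> ref count 1 already used up (1/1) -> clipped, no match (matches: 3)
  'tree' -> not in reference -> no match (matches: 3)
  'girl' -> ref count 1 already used up (1/1) -> clipped, no match (matches: 3)
Clipped matches: 3, Candidate length: 9
Precision = 3/9 = 1/3

1/3


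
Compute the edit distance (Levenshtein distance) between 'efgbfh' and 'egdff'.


Building DP table for s1='efgbfh' (len 6) and s2='egdff' (len 5):
       e  g  d  f  f
    0  1  2  3  4  5
  e 1  0  1  2  3  4
  f 2  1  1  2  2  3
  g 3  2  1  2  3  3
  b 4  3  2  2  3  4
  f 5  4  3  3  2  3
  h 6  5  4  4  3  3
Edit distance = dp[6][5] = 3

3


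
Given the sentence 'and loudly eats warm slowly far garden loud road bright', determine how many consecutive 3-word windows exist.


Word trigrams from [10] words:
  Trigram 1: (and loudly eats)
  Trigram 2: (loudly eats warm)
  Trigram 3: (eats warm slowly)
  Trigram 4: (warm slowly far)
  Trigram 5: (slowly far garden)
  Trigram 6: (far garden loud)
  Trigram 7: (garden loud road)
  Trigram 8: (loud road bright)
Total word trigrams: 10 - 2 = 8

8


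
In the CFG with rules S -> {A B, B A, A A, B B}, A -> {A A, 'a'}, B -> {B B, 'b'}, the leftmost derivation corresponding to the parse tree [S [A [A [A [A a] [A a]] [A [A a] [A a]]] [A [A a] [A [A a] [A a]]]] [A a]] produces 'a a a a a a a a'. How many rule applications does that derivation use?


Every bracketed nonterminal node [X ...] in the tree is produced by exactly one rule application.
Reading the tree off as a leftmost derivation:
  Step 1: S  =>  A A   (applied S -> A A)
  Step 2: A A  =>  A A A   (applied A -> A A)
  Step 3: A A A  =>  A A A A   (applied A -> A A)
  Step 4: A A A A  =>  A A A A A   (applied A -> A A)
  Step 5: A A A A A  =>  a A A A A   (applied A -> a)
  Step 6: a A A A A  =>  a a A A A   (applied A -> a)
  Step 7: a a A A A  =>  a a A A A A   (applied A -> A A)
  Step 8: a a A A A A  =>  a a a A A A   (applied A -> a)
  Step 9: a a a A A A  =>  a a a a A A   (applied A -> a)
  Step 10: a a a a A A  =>  a a a a A A A   (applied A -> A A)
  Step 11: a a a a A A A  =>  a a a a a A A   (applied A -> a)
  Step 12: a a a a a A A  =>  a a a a a A A A   (applied A -> A A)
  Step 13: a a a a a A A A  =>  a a a a a a A A   (applied A -> a)
  Step 14: a a a a a a A A  =>  a a a a a a a A   (applied A -> a)
  Step 15: a a a a a a a A  =>  a a a a a a a a   (applied A -> a)
Final yield: a a a a a a a a
Total rewrite steps: 15

15


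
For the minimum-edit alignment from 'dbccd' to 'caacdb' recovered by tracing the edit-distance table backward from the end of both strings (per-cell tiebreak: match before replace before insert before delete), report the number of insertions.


Edit distance = 4. Backtracking from cell (5, 6) with preference match > replace > insert > delete,
then listing the resulting alignment 'dbccd' -> 'caacdb' left to right:
  Step 1: replace d->c
  Step 2: replace b->a
  Step 3: replace c->a
  Step 4: keep 'c'
  Step 5: keep 'd'
  Step 6: insert 'b' [insertion #1]
Total insertions: 1

1


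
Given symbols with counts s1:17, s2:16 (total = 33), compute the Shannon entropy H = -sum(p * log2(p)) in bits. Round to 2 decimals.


Computing entropy H = -sum(p_i * log2(p_i)):
  s1: p = 17/33 = 0.5152, -p*log2(p) = 0.4930
  s2: p = 16/33 = 0.4848, -p*log2(p) = 0.5064
H = sum of terms = 0.9994
Rounded to 2 decimals: 1.00

1.00


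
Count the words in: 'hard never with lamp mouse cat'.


Counting words by splitting on spaces:
  Word 1: 'hard'
  Word 2: 'never'
  Word 3: 'with'
  Word 4: 'lamp'
  Word 5: 'mouse'
  Word 6: 'cat'
Total words: 6

6


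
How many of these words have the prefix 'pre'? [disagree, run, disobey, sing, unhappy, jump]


Checking each word for prefix 'pre':
  'disagree' -> no (count: 0)
  'run' -> no (count: 0)
  'disobey' -> no (count: 0)
  'sing' -> no (count: 0)
  'unhappy' -> no (count: 0)
  'jump' -> no (count: 0)
Total with prefix 'pre': 0

0


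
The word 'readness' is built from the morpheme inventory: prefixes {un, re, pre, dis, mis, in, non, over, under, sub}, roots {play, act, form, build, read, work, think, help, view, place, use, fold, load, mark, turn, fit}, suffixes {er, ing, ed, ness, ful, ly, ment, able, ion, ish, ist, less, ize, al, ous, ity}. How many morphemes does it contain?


Segmenting 'readness' against the inventory:
  'read' -> root (morpheme 1)
  'ness' -> suffix (morpheme 2)
Total morphemes: 2

2


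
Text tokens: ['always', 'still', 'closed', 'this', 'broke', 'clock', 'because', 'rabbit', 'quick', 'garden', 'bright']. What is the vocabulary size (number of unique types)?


Listing all tokens and tracking unique types:
  Token 1: 'always' -> NEW (unique so far: 1)
  Token 2: 'still' -> NEW (unique so far: 2)
  Token 3: 'closed' -> NEW (unique so far: 3)
  Token 4: 'this' -> NEW (unique so far: 4)
  Token 5: 'broke' -> NEW (unique so far: 5)
  Token 6: 'clock' -> NEW (unique so far: 6)
  Token 7: 'because' -> NEW (unique so far: 7)
  Token 8: 'rabbit' -> NEW (unique so far: 8)
  Token 9: 'quick' -> NEW (unique so far: 9)
  Token 10: 'garden' -> NEW (unique so far: 10)
  Token 11: 'bright' -> NEW (unique so far: 11)
Unique types: ('always', 'because', 'bright', 'broke', 'clock', 'closed', 'garden', 'quick', 'rabbit', 'still', 'this')
Vocabulary size: 11

11


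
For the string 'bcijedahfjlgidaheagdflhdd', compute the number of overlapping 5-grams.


String 'bcijedahfjlgidaheagdflhdd' has length L = 25.
Number of overlapping n-grams = L - n + 1
Substituting: 25 - 5 + 1 = 21

21


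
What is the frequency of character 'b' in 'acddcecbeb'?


Scanning 'acddcecbeb' for 'b':
  Position 7: 'b' -> MATCH (count: 1)
  Position 9: 'b' -> MATCH (count: 2)
Total occurrences of 'b': 2

2


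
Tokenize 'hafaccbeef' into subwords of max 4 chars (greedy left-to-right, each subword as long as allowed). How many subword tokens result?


'hafaccbeef' has 10 characters.
Chunking with max size 4:
  Chunk 1: 'hafa' (positions 0-3)
  Chunk 2: 'ccbe' (positions 4-7)
  Chunk 3: 'ef' (positions 8-9)
Total chunks: ceil(10 / 4) = 3

3


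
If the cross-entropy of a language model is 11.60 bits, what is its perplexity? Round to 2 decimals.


Perplexity formula: PP = 2^H
H = 11.60
PP = 2^11.60
Decompose: 2^11.60 = 2^11 * 2^0.60
2^11 = 2048, 2^0.60 ~ 1.5157166
PP ~ 2048 * 1.5157166 = 3104.1875968
Rounded to 2 decimals: 3104.19

3104.19


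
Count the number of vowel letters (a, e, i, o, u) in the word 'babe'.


Scanning each character of 'babe':
  Position 1: 'b' -> consonant (running count: 0)
  Position 2: 'a' -> vowel (running count: 1)
  Position 3: 'b' -> consonant (running count: 1)
  Position 4: 'e' -> vowel (running count: 2)
Total vowels: 2

2


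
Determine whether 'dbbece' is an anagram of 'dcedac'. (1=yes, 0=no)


Sort characters of 'dbbece': 'bbcdee'
Sort characters of 'dcedac': 'accdde'
Sorted forms differ -> they are NOT anagrams
Result: 0

0


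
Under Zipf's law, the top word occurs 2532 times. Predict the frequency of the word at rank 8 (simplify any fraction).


Zipf's law: freq(rank) = f1 / rank
f1 = 2532, rank = 8
freq = 2532 / 8
GCD(2532, 8) = 4
Simplified: 633/2

633/2


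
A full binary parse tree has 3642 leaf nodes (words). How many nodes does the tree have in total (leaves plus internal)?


Leaf nodes (terminals): 3642
Internal nodes = n - 1 = 3642 - 1 = 3641
Total = leaves + internal = 3642 + 3641 = 7283

7283


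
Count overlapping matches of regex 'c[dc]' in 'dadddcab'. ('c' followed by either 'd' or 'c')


Pattern: c[dc] means 'c' followed by either 'd' or 'c'.
Scanning 'dadddcab' position-by-position:
  Pos 0: window 'da' -> no
  Pos 1: window 'ad' -> no
  Pos 2: window 'dd' -> no
  Pos 3: window 'dd' -> no
  Pos 4: window 'dc' -> no
  Pos 5: window 'ca' -> no
  Pos 6: window 'ab' -> no
  Pos 7: window 'b' -> no
Total matches: 0

0


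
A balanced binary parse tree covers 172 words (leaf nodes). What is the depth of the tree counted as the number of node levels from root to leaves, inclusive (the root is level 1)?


In a balanced binary tree with n leaves the deepest leaf is ceil(log2(n)) edges below the root,
so counting node levels inclusive of root and leaves gives ceil(log2(n)) + 1 levels.
log2(172) = 7.4263
ceil(7.4263) = 8
levels = 8 + 1 = 9

9


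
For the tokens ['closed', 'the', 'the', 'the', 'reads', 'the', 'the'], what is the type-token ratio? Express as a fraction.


Tokens: 7
Unique types: ('closed', 'reads', 'the') = 3
TTR = 3/7
Already in lowest terms.

3/7


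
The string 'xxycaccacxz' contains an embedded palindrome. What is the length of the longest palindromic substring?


Scanning 'xxycaccacxz' for palindromic substrings.
Substring at positions 3-8: 'caccac'.
Check: reverse('caccac') = 'caccac' -> palindrome confirmed.
Neighbouring characters ('y' / 'x') break symmetry, so it cannot extend further.
No longer palindromic substring exists; longest length = 6

6


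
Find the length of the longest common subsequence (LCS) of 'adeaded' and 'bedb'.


DP table for LCS of 'adeaded' and 'bedb':
       b  e  d  b
    0  0  0  0  0
  a 0  0  0  0  0
  d 0  0  0  1  1
  e 0  0  1  1  1
  a 0  0  1  1  1
  d 0  0  1  2  2
  e 0  0  1  2  2
  d 0  0  1  2  2
LCS: 'ed'
LCS length = 2

2


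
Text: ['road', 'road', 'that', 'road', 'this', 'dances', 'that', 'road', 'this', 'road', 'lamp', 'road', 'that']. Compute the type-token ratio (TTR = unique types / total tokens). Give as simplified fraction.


Tokens: 13
Unique types: ('dances', 'lamp', 'road', 'that', 'this') = 5
TTR = 5/13
Already in lowest terms.

5/13


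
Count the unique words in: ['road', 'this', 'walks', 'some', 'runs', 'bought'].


Listing all tokens and tracking unique types:
  Token 1: 'road' -> NEW (unique so far: 1)
  Token 2: 'this' -> NEW (unique so far: 2)
  Token 3: 'walks' -> NEW (unique so far: 3)
  Token 4: 'some' -> NEW (unique so far: 4)
  Token 5: 'runs' -> NEW (unique so far: 5)
  Token 6: 'bought' -> NEW (unique so far: 6)
Unique types: ('bought', 'road', 'runs', 'some', 'this', 'walks')
Vocabulary size: 6

6


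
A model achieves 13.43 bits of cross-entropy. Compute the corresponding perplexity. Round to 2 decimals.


Perplexity formula: PP = 2^H
H = 13.43
PP = 2^13.43
Decompose: 2^13.43 = 2^13 * 2^0.43
2^13 = 8192, 2^0.43 ~ 1.3472336
PP ~ 8192 * 1.3472336 = 11036.5376512
Rounded to 2 decimals: 11036.54

11036.54


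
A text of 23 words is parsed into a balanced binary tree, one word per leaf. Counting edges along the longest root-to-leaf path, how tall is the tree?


In a balanced binary tree with n leaves the deepest leaf is ceil(log2(n)) edges below the root.
log2(23) = 4.5236
ceil(4.5236) = 5
height (edges) = 5

5


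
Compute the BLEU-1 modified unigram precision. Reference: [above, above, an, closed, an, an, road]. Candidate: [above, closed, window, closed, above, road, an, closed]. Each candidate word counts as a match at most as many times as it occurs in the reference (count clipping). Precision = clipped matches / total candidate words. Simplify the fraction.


Reference word counts: {'above': 2, 'an': 3, 'closed': 1, 'road': 1}
Checking each candidate word (with clipping):
  'above' -> in reference (ref count 2, used 1/2) -> match (matches: 1)
  'closed' -> in reference (ref count 1, used 1/1) -> match (matches: 2)
  'window' -> not in reference -> no match (matches: 2)
  'closed' -> ref count 1 already used up (1/1) -> clipped, no match (matches: 2)
  'above' -> in reference (ref count 2, used 2/2) -> match (matches: 3)
  'road' -> in reference (ref count 1, used 1/1) -> match (matches: 4)
  'an' -> in reference (ref count 3, used 1/3) -> match (matches: 5)
  'closed' -> ref count 1 already used up (1/1) -> clipped, no match (matches: 5)
Clipped matches: 5, Candidate length: 8
Precision = 5/8

5/8


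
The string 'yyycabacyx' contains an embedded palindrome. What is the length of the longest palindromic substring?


Scanning 'yyycabacyx' for palindromic substrings.
Substring at positions 2-8: 'ycabacy'.
Check: reverse('ycabacy') = 'ycabacy' -> palindrome confirmed.
Neighbouring characters ('y' / 'x') break symmetry, so it cannot extend further.
No longer palindromic substring exists; longest length = 7

7


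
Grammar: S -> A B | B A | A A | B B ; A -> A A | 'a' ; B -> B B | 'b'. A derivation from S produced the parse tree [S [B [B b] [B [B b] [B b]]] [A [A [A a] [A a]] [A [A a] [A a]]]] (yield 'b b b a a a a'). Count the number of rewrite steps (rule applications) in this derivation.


Every bracketed nonterminal node [X ...] in the tree is produced by exactly one rule application.
Reading the tree off as a leftmost derivation:
  Step 1: S  =>  B A   (applied S -> B A)
  Step 2: B A  =>  B B A   (applied B -> B B)
  Step 3: B B A  =>  b B A   (applied B -> b)
  Step 4: b B A  =>  b B B A   (applied B -> B B)
  Step 5: b B B A  =>  b b B A   (applied B -> b)
  Step 6: b b B A  =>  b b b A   (applied B -> b)
  Step 7: b b b A  =>  b b b A A   (applied A -> A A)
  Step 8: b b b A A  =>  b b b A A A   (applied A -> A A)
  Step 9: b b b A A A  =>  b b b a A A   (applied A -> a)
  Step 10: b b b a A A  =>  b b b a a A   (applied A -> a)
  Step 11: b b b a a A  =>  b b b a a A A   (applied A -> A A)
  Step 12: b b b a a A A  =>  b b b a a a A   (applied A -> a)
  Step 13: b b b a a a A  =>  b b b a a a a   (applied A -> a)
Final yield: b b b a a a a
Total rewrite steps: 13

13


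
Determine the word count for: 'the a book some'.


Counting words by splitting on spaces:
  Word 1: 'the'
  Word 2: 'a'
  Word 3: 'book'
  Word 4: 'some'
Total words: 4

4


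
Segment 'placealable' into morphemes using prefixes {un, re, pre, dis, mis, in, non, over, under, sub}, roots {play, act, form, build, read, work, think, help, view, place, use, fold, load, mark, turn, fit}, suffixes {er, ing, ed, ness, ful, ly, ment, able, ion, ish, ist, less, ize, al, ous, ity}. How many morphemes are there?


Segmenting 'placealable' against the inventory:
  'place' -> root (morpheme 1)
  'al' -> suffix (morpheme 2)
  'able' -> suffix (morpheme 3)
Total morphemes: 3

3


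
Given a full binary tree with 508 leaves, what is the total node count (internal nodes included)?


Leaf nodes (terminals): 508
Internal nodes = n - 1 = 508 - 1 = 507
Total = leaves + internal = 508 + 507 = 1015

1015


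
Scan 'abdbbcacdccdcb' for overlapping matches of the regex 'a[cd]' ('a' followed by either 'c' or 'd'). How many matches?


Pattern: a[cd] means 'a' followed by either 'c' or 'd'.
Scanning 'abdbbcacdccdcb' position-by-position:
  Pos 0: window 'ab' -> no
  Pos 1: window 'bd' -> no
  Pos 2: window 'db' -> no
  Pos 3: window 'bb' -> no
  Pos 4: window 'bc' -> no
  Pos 5: window 'ca' -> no
  Pos 6: window 'ac' -> MATCH
  Pos 7: window 'cd' -> no
  Pos 8: window 'dc' -> no
  Pos 9: window 'cc' -> no
  Pos 10: window 'cd' -> no
  Pos 11: window 'dc' -> no
  Pos 12: window 'cb' -> no
  Pos 13: window 'b' -> no
Total matches: 1

1


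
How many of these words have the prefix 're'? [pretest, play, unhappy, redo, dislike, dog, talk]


Checking each word for prefix 're':
  'pretest' -> no (count: 0)
  'play' -> no (count: 0)
  'unhappy' -> no (count: 0)
  'redo' -> YES, starts with 're' (count: 1)
  'dislike' -> no (count: 1)
  'dog' -> no (count: 1)
  'talk' -> no (count: 1)
Total with prefix 're': 1

1


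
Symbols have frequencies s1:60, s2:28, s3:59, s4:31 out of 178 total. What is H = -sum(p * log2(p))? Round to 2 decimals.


Computing entropy H = -sum(p_i * log2(p_i)):
  s1: p = 60/178 = 0.3371, -p*log2(p) = 0.5288
  s2: p = 28/178 = 0.1573, -p*log2(p) = 0.4197
  s3: p = 59/178 = 0.3315, -p*log2(p) = 0.5280
  s4: p = 31/178 = 0.1742, -p*log2(p) = 0.4391
H = sum of terms = 1.9156
Rounded to 2 decimals: 1.92

1.92


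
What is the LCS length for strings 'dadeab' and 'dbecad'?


DP table for LCS of 'dadeab' and 'dbecad':
       d  b  e  c  a  d
    0  0  0  0  0  0  0
  d 0  1  1  1  1  1  1
  a 0  1  1  1  1  2  2
  d 0  1  1  1  1  2  3
  e 0  1  1  2  2  2  3
  a 0  1  1  2  2  3  3
  b 0  1  2  2  2  3  3
LCS: 'dad'
LCS length = 3

3


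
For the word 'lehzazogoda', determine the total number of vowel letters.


Scanning each character of 'lehzazogoda':
  Position 1: 'l' -> consonant (running count: 0)
  Position 2: 'e' -> vowel (running count: 1)
  Position 3: 'h' -> consonant (running count: 1)
  Position 4: 'z' -> consonant (running count: 1)
  Position 5: 'a' -> vowel (running count: 2)
  Position 6: 'z' -> consonant (running count: 2)
  Position 7: 'o' -> vowel (running count: 3)
  Position 8: 'g' -> consonant (running count: 3)
  Position 9: 'o' -> vowel (running count: 4)
  Position 10: 'd' -> consonant (running count: 4)
  Position 11: 'a' -> vowel (running count: 5)
Total vowels: 5

5
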